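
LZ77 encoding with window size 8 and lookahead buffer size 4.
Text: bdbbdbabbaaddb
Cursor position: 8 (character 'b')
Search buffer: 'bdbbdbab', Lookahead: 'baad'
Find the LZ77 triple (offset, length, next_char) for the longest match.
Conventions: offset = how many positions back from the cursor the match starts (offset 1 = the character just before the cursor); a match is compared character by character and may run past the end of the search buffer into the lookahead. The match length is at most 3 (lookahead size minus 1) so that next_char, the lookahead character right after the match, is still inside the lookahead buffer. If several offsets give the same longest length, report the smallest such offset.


Try each offset into the search buffer:
  offset=1 (pos 7, char 'b'): match length 1
  offset=2 (pos 6, char 'a'): match length 0
  offset=3 (pos 5, char 'b'): match length 2
  offset=4 (pos 4, char 'd'): match length 0
  offset=5 (pos 3, char 'b'): match length 1
  offset=6 (pos 2, char 'b'): match length 1
  offset=7 (pos 1, char 'd'): match length 0
  offset=8 (pos 0, char 'b'): match length 1
Longest match has length 2 at offset 3.
next_char = character at position 8 + 2 = 10 -> 'a'

Best match: offset=3, length=2 (matching 'ba' starting at position 5)
LZ77 triple: (3, 2, 'a')


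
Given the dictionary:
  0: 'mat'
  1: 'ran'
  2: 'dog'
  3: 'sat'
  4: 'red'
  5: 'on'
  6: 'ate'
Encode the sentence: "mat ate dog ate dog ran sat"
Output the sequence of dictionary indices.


Look up each word in the dictionary:
  'mat' -> 0
  'ate' -> 6
  'dog' -> 2
  'ate' -> 6
  'dog' -> 2
  'ran' -> 1
  'sat' -> 3

Encoded: [0, 6, 2, 6, 2, 1, 3]


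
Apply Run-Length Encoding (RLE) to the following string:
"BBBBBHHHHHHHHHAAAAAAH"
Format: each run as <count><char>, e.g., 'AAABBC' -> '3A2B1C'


Scanning runs left to right:
  i=0: run of 'B' x 5 -> '5B'
  i=5: run of 'H' x 9 -> '9H'
  i=14: run of 'A' x 6 -> '6A'
  i=20: run of 'H' x 1 -> '1H'

RLE = 5B9H6A1H


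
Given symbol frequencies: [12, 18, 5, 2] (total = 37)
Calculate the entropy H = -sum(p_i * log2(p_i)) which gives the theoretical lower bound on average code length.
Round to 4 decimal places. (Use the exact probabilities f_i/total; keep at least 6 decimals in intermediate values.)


Per-symbol terms -p_i * log2(p_i) with p_i = f_i/37:
  p = 12/37 = 0.324324: log2(p) = -1.624491, -p*log2(p) = 0.526862
  p = 18/37 = 0.486486: log2(p) = -1.039528, -p*log2(p) = 0.505717
  p = 5/37 = 0.135135: log2(p) = -2.887525, -p*log2(p) = 0.390206
  p = 2/37 = 0.054054: log2(p) = -4.209453, -p*log2(p) = 0.227538
H = 0.526862 + 0.505717 + 0.390206 + 0.227538 = 1.650323

H = 1.6503 bits/symbol


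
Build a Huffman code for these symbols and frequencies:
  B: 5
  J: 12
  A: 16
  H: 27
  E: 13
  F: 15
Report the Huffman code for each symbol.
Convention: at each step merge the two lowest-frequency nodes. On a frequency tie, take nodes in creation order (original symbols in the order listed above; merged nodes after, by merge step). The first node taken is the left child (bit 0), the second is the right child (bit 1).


Huffman tree construction:
Step 1: Merge B(5) + J(12) = 17
Step 2: Merge E(13) + F(15) = 28
Step 3: Merge A(16) + (B+J)(17) = 33
Step 4: Merge H(27) + (E+F)(28) = 55
Step 5: Merge (A+(B+J))(33) + (H+(E+F))(55) = 88
Read each symbol's code off the tree from the root (left child = 0, right child = 1).

Codes:
  B: 010 (length 3)
  J: 011 (length 3)
  A: 00 (length 2)
  H: 10 (length 2)
  E: 110 (length 3)
  F: 111 (length 3)
Average code length: 221/88 = 2.5114 bits/symbol


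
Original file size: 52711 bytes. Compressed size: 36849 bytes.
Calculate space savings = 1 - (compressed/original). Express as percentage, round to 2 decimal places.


ratio = compressed/original = 36849/52711 = 0.699076
savings = 1 - ratio = 1 - 0.699076 = 0.300924
as a percentage: 0.300924 * 100 = 30.09%

Space savings = 1 - 36849/52711 = 30.09%


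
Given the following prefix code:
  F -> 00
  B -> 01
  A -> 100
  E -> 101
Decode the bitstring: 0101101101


Decoding step by step:
Bits 01 -> B
Bits 01 -> B
Bits 101 -> E
Bits 101 -> E


Decoded message: BBEE


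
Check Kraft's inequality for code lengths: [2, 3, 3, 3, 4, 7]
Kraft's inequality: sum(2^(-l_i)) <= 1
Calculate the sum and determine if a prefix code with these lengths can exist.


Sum = 2^(-2) + 2^(-3) + 2^(-3) + 2^(-3) + 2^(-4) + 2^(-7)
    = 0.25 + 0.125 + 0.125 + 0.125 + 0.0625 + 0.0078125
    = 89/128 = 0.6953125
Since 0.6953125 <= 1, Kraft's inequality IS satisfied.
A prefix code with these lengths CAN exist.

Kraft sum = 0.6953125. Satisfied.


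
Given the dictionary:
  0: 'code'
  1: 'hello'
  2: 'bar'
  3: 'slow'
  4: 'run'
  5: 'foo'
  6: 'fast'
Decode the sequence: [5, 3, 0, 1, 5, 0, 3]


Look up each index in the dictionary:
  5 -> 'foo'
  3 -> 'slow'
  0 -> 'code'
  1 -> 'hello'
  5 -> 'foo'
  0 -> 'code'
  3 -> 'slow'

Decoded: "foo slow code hello foo code slow"


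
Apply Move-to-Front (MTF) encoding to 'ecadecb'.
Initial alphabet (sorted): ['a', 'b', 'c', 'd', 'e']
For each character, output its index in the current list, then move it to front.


MTF encoding:
'e': index 4 in ['a', 'b', 'c', 'd', 'e'] -> ['e', 'a', 'b', 'c', 'd']
'c': index 3 in ['e', 'a', 'b', 'c', 'd'] -> ['c', 'e', 'a', 'b', 'd']
'a': index 2 in ['c', 'e', 'a', 'b', 'd'] -> ['a', 'c', 'e', 'b', 'd']
'd': index 4 in ['a', 'c', 'e', 'b', 'd'] -> ['d', 'a', 'c', 'e', 'b']
'e': index 3 in ['d', 'a', 'c', 'e', 'b'] -> ['e', 'd', 'a', 'c', 'b']
'c': index 3 in ['e', 'd', 'a', 'c', 'b'] -> ['c', 'e', 'd', 'a', 'b']
'b': index 4 in ['c', 'e', 'd', 'a', 'b'] -> ['b', 'c', 'e', 'd', 'a']


Output: [4, 3, 2, 4, 3, 3, 4]


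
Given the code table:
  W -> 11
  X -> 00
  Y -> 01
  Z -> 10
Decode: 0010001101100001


Decoding:
00 -> X
10 -> Z
00 -> X
11 -> W
01 -> Y
10 -> Z
00 -> X
01 -> Y


Result: XZXWYZXY


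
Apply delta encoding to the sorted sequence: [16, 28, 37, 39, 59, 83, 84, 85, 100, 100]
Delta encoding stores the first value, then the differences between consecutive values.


First value: 16
Deltas:
  28 - 16 = 12
  37 - 28 = 9
  39 - 37 = 2
  59 - 39 = 20
  83 - 59 = 24
  84 - 83 = 1
  85 - 84 = 1
  100 - 85 = 15
  100 - 100 = 0


Delta encoded: [16, 12, 9, 2, 20, 24, 1, 1, 15, 0]


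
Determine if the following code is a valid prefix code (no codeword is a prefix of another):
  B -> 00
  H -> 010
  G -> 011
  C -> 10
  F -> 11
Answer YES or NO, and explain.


Checking each pair (does one codeword prefix another?):
  B='00' vs H='010': no prefix
  B='00' vs G='011': no prefix
  B='00' vs C='10': no prefix
  B='00' vs F='11': no prefix
  H='010' vs B='00': no prefix
  H='010' vs G='011': no prefix
  H='010' vs C='10': no prefix
  H='010' vs F='11': no prefix
  G='011' vs B='00': no prefix
  G='011' vs H='010': no prefix
  G='011' vs C='10': no prefix
  G='011' vs F='11': no prefix
  C='10' vs B='00': no prefix
  C='10' vs H='010': no prefix
  C='10' vs G='011': no prefix
  C='10' vs F='11': no prefix
  F='11' vs B='00': no prefix
  F='11' vs H='010': no prefix
  F='11' vs G='011': no prefix
  F='11' vs C='10': no prefix
No violation found over all pairs.

YES -- this is a valid prefix code. No codeword is a prefix of any other codeword.


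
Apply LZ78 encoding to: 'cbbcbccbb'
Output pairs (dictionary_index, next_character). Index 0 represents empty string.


LZ78 encoding steps:
Dictionary: {0: ''}
Step 1: w='' (idx 0), next='c' -> output (0, 'c'), add 'c' as idx 1
Step 2: w='' (idx 0), next='b' -> output (0, 'b'), add 'b' as idx 2
Step 3: w='b' (idx 2), next='c' -> output (2, 'c'), add 'bc' as idx 3
Step 4: w='bc' (idx 3), next='c' -> output (3, 'c'), add 'bcc' as idx 4
Step 5: w='b' (idx 2), next='b' -> output (2, 'b'), add 'bb' as idx 5


Encoded: [(0, 'c'), (0, 'b'), (2, 'c'), (3, 'c'), (2, 'b')]


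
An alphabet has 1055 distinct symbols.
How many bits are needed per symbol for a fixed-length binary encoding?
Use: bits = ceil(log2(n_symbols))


log2(1055) = 10.043
Bracket: 2^10 = 1024 < 1055 <= 2^11 = 2048
So ceil(log2(1055)) = 11

bits = ceil(log2(1055)) = ceil(10.043) = 11 bits


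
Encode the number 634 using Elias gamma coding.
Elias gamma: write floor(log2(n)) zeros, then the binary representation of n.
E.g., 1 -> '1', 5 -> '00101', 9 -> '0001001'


num_bits = floor(log2(634)) + 1 = 10
leading_zeros = num_bits - 1 = 9
binary(634) = 1001111010

Elias gamma(634) = '000000000' + '1001111010' = 0000000001001111010 (19 bits)


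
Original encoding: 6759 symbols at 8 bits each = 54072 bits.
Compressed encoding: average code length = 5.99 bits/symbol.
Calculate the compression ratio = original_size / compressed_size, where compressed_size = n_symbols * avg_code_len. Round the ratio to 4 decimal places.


original_size = n_symbols * orig_bits = 6759 * 8 = 54072 bits
compressed_size = n_symbols * avg_code_len = 6759 * 5.99 = 40486.41 bits
ratio = original_size / compressed_size = 54072 / 40486.41 = 1.3356

Compression ratio = 1.3356


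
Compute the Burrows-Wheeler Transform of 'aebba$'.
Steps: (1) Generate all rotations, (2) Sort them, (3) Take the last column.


Rotations (sorted):
  0: $aebba -> last char: a
  1: a$aebb -> last char: b
  2: aebba$ -> last char: $
  3: ba$aeb -> last char: b
  4: bba$ae -> last char: e
  5: ebba$a -> last char: a


BWT = ab$bea


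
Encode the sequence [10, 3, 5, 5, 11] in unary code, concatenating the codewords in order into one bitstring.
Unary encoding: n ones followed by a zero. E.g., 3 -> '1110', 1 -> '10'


Encode each number as n ones followed by a terminating 0:
  10 -> 11111111110 (11 bits)
  3 -> 1110 (4 bits)
  5 -> 111110 (6 bits)
  5 -> 111110 (6 bits)
  11 -> 111111111110 (12 bits)
Total length = 11 + 4 + 6 + 6 + 12 = 39 bits.

Unary([10, 3, 5, 5, 11]) = 111111111101110111110111110111111111110 (39 bits)


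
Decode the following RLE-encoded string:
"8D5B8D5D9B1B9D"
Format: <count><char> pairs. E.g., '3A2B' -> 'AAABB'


Expanding each <count><char> pair:
  8D -> 'DDDDDDDD'
  5B -> 'BBBBB'
  8D -> 'DDDDDDDD'
  5D -> 'DDDDD'
  9B -> 'BBBBBBBBB'
  1B -> 'B'
  9D -> 'DDDDDDDDD'

Decoded = DDDDDDDDBBBBBDDDDDDDDDDDDDBBBBBBBBBBDDDDDDDDD


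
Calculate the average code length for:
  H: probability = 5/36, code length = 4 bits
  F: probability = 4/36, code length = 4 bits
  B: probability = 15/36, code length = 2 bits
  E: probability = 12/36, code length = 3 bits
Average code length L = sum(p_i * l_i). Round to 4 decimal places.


Weighted contributions p_i * l_i:
  H: (5/36) * 4 = 20/36
  F: (4/36) * 4 = 16/36
  B: (15/36) * 2 = 30/36
  E: (12/36) * 3 = 36/36
Sum = (20 + 16 + 30 + 36)/36 = 102/36

L = 102/36 = 2.8333 bits/symbol


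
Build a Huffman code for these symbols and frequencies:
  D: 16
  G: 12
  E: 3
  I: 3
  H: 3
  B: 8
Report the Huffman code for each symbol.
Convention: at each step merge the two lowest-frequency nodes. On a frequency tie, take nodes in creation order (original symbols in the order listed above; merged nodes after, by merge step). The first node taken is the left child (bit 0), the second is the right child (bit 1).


Huffman tree construction:
Step 1: Merge E(3) + I(3) = 6
Step 2: Merge H(3) + (E+I)(6) = 9
Step 3: Merge B(8) + (H+(E+I))(9) = 17
Step 4: Merge G(12) + D(16) = 28
Step 5: Merge (B+(H+(E+I)))(17) + (G+D)(28) = 45
Read each symbol's code off the tree from the root (left child = 0, right child = 1).

Codes:
  D: 11 (length 2)
  G: 10 (length 2)
  E: 0110 (length 4)
  I: 0111 (length 4)
  H: 010 (length 3)
  B: 00 (length 2)
Average code length: 105/45 = 2.3333 bits/symbol


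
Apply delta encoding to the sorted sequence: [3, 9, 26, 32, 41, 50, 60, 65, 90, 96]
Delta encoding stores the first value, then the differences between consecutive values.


First value: 3
Deltas:
  9 - 3 = 6
  26 - 9 = 17
  32 - 26 = 6
  41 - 32 = 9
  50 - 41 = 9
  60 - 50 = 10
  65 - 60 = 5
  90 - 65 = 25
  96 - 90 = 6


Delta encoded: [3, 6, 17, 6, 9, 9, 10, 5, 25, 6]


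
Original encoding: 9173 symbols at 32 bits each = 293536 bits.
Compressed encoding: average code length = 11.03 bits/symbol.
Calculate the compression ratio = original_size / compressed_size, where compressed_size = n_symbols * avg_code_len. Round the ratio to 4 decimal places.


original_size = n_symbols * orig_bits = 9173 * 32 = 293536 bits
compressed_size = n_symbols * avg_code_len = 9173 * 11.03 = 101178.19 bits
ratio = original_size / compressed_size = 293536 / 101178.19 = 2.9012

Compression ratio = 2.9012


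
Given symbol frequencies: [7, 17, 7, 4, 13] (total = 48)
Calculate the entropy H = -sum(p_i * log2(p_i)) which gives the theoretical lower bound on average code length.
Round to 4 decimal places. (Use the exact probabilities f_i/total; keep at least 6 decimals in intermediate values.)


Per-symbol terms -p_i * log2(p_i) with p_i = f_i/48:
  p = 7/48 = 0.145833: log2(p) = -2.777608, -p*log2(p) = 0.405068
  p = 17/48 = 0.354167: log2(p) = -1.497500, -p*log2(p) = 0.530364
  p = 7/48 = 0.145833: log2(p) = -2.777608, -p*log2(p) = 0.405068
  p = 4/48 = 0.083333: log2(p) = -3.584963, -p*log2(p) = 0.298747
  p = 13/48 = 0.270833: log2(p) = -1.884523, -p*log2(p) = 0.510392
H = 0.405068 + 0.530364 + 0.405068 + 0.298747 + 0.510392 = 2.149639

H = 2.1496 bits/symbol


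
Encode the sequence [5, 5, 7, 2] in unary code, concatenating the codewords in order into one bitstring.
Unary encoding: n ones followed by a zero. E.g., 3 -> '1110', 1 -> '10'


Encode each number as n ones followed by a terminating 0:
  5 -> 111110 (6 bits)
  5 -> 111110 (6 bits)
  7 -> 11111110 (8 bits)
  2 -> 110 (3 bits)
Total length = 6 + 6 + 8 + 3 = 23 bits.

Unary([5, 5, 7, 2]) = 11111011111011111110110 (23 bits)


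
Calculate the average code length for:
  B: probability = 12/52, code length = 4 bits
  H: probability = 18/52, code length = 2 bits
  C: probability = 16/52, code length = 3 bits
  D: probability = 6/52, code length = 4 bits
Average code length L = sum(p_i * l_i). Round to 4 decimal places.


Weighted contributions p_i * l_i:
  B: (12/52) * 4 = 48/52
  H: (18/52) * 2 = 36/52
  C: (16/52) * 3 = 48/52
  D: (6/52) * 4 = 24/52
Sum = (48 + 36 + 48 + 24)/52 = 156/52

L = 156/52 = 3.0000 bits/symbol


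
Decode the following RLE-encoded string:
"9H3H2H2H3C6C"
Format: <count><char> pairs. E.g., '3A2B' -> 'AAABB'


Expanding each <count><char> pair:
  9H -> 'HHHHHHHHH'
  3H -> 'HHH'
  2H -> 'HH'
  2H -> 'HH'
  3C -> 'CCC'
  6C -> 'CCCCCC'

Decoded = HHHHHHHHHHHHHHHHCCCCCCCCC


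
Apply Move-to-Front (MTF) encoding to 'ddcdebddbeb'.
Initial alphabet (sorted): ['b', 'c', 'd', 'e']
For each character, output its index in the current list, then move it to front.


MTF encoding:
'd': index 2 in ['b', 'c', 'd', 'e'] -> ['d', 'b', 'c', 'e']
'd': index 0 in ['d', 'b', 'c', 'e'] -> ['d', 'b', 'c', 'e']
'c': index 2 in ['d', 'b', 'c', 'e'] -> ['c', 'd', 'b', 'e']
'd': index 1 in ['c', 'd', 'b', 'e'] -> ['d', 'c', 'b', 'e']
'e': index 3 in ['d', 'c', 'b', 'e'] -> ['e', 'd', 'c', 'b']
'b': index 3 in ['e', 'd', 'c', 'b'] -> ['b', 'e', 'd', 'c']
'd': index 2 in ['b', 'e', 'd', 'c'] -> ['d', 'b', 'e', 'c']
'd': index 0 in ['d', 'b', 'e', 'c'] -> ['d', 'b', 'e', 'c']
'b': index 1 in ['d', 'b', 'e', 'c'] -> ['b', 'd', 'e', 'c']
'e': index 2 in ['b', 'd', 'e', 'c'] -> ['e', 'b', 'd', 'c']
'b': index 1 in ['e', 'b', 'd', 'c'] -> ['b', 'e', 'd', 'c']


Output: [2, 0, 2, 1, 3, 3, 2, 0, 1, 2, 1]


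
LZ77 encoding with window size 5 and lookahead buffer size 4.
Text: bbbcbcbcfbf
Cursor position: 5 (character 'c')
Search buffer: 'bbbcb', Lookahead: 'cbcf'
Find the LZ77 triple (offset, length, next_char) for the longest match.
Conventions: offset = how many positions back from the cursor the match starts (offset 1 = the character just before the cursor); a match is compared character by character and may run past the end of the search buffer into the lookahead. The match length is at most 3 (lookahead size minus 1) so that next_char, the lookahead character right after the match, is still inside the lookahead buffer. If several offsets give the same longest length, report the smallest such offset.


Try each offset into the search buffer:
  offset=1 (pos 4, char 'b'): match length 0
  offset=2 (pos 3, char 'c'): match length 3
  offset=3 (pos 2, char 'b'): match length 0
  offset=4 (pos 1, char 'b'): match length 0
  offset=5 (pos 0, char 'b'): match length 0
Longest match has length 3 at offset 2.
next_char = character at position 5 + 3 = 8 -> 'f'

Best match: offset=2, length=3 (matching 'cbc' starting at position 3)
LZ77 triple: (2, 3, 'f')


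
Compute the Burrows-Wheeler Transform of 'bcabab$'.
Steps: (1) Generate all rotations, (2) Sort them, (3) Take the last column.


Rotations (sorted):
  0: $bcabab -> last char: b
  1: ab$bcab -> last char: b
  2: abab$bc -> last char: c
  3: b$bcaba -> last char: a
  4: bab$bca -> last char: a
  5: bcabab$ -> last char: $
  6: cabab$b -> last char: b


BWT = bbcaa$b


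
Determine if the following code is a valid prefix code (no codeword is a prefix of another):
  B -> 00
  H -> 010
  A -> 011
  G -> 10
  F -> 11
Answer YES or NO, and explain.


Checking each pair (does one codeword prefix another?):
  B='00' vs H='010': no prefix
  B='00' vs A='011': no prefix
  B='00' vs G='10': no prefix
  B='00' vs F='11': no prefix
  H='010' vs B='00': no prefix
  H='010' vs A='011': no prefix
  H='010' vs G='10': no prefix
  H='010' vs F='11': no prefix
  A='011' vs B='00': no prefix
  A='011' vs H='010': no prefix
  A='011' vs G='10': no prefix
  A='011' vs F='11': no prefix
  G='10' vs B='00': no prefix
  G='10' vs H='010': no prefix
  G='10' vs A='011': no prefix
  G='10' vs F='11': no prefix
  F='11' vs B='00': no prefix
  F='11' vs H='010': no prefix
  F='11' vs A='011': no prefix
  F='11' vs G='10': no prefix
No violation found over all pairs.

YES -- this is a valid prefix code. No codeword is a prefix of any other codeword.


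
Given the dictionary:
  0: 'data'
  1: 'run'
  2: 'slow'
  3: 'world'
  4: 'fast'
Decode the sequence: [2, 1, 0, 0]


Look up each index in the dictionary:
  2 -> 'slow'
  1 -> 'run'
  0 -> 'data'
  0 -> 'data'

Decoded: "slow run data data"


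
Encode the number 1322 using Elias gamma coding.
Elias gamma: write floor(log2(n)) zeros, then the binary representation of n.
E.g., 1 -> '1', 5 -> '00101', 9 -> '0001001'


num_bits = floor(log2(1322)) + 1 = 11
leading_zeros = num_bits - 1 = 10
binary(1322) = 10100101010

Elias gamma(1322) = '0000000000' + '10100101010' = 000000000010100101010 (21 bits)


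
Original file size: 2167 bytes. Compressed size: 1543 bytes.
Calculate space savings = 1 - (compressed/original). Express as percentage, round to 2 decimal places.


ratio = compressed/original = 1543/2167 = 0.712044
savings = 1 - ratio = 1 - 0.712044 = 0.287956
as a percentage: 0.287956 * 100 = 28.8%

Space savings = 1 - 1543/2167 = 28.8%


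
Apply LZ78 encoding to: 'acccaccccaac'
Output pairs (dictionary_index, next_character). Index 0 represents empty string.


LZ78 encoding steps:
Dictionary: {0: ''}
Step 1: w='' (idx 0), next='a' -> output (0, 'a'), add 'a' as idx 1
Step 2: w='' (idx 0), next='c' -> output (0, 'c'), add 'c' as idx 2
Step 3: w='c' (idx 2), next='c' -> output (2, 'c'), add 'cc' as idx 3
Step 4: w='a' (idx 1), next='c' -> output (1, 'c'), add 'ac' as idx 4
Step 5: w='cc' (idx 3), next='c' -> output (3, 'c'), add 'ccc' as idx 5
Step 6: w='a' (idx 1), next='a' -> output (1, 'a'), add 'aa' as idx 6
Step 7: w='c' (idx 2), end of input -> output (2, '')


Encoded: [(0, 'a'), (0, 'c'), (2, 'c'), (1, 'c'), (3, 'c'), (1, 'a'), (2, '')]


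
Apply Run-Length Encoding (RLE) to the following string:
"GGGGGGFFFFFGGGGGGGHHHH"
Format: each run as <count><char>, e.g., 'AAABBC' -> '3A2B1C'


Scanning runs left to right:
  i=0: run of 'G' x 6 -> '6G'
  i=6: run of 'F' x 5 -> '5F'
  i=11: run of 'G' x 7 -> '7G'
  i=18: run of 'H' x 4 -> '4H'

RLE = 6G5F7G4H


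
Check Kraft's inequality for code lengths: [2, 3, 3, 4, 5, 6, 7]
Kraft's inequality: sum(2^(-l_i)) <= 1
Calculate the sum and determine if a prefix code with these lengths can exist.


Sum = 2^(-2) + 2^(-3) + 2^(-3) + 2^(-4) + 2^(-5) + 2^(-6) + 2^(-7)
    = 0.25 + 0.125 + 0.125 + 0.0625 + 0.03125 + 0.015625 + 0.0078125
    = 79/128 = 0.6171875
Since 0.6171875 <= 1, Kraft's inequality IS satisfied.
A prefix code with these lengths CAN exist.

Kraft sum = 0.6171875. Satisfied.


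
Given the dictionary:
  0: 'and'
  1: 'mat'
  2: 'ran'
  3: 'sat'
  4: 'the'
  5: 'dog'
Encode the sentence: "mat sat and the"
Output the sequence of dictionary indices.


Look up each word in the dictionary:
  'mat' -> 1
  'sat' -> 3
  'and' -> 0
  'the' -> 4

Encoded: [1, 3, 0, 4]


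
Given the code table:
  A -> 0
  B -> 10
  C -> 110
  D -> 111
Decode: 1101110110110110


Decoding:
110 -> C
111 -> D
0 -> A
110 -> C
110 -> C
110 -> C


Result: CDACCC


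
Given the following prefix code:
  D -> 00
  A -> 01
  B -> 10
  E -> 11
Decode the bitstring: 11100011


Decoding step by step:
Bits 11 -> E
Bits 10 -> B
Bits 00 -> D
Bits 11 -> E


Decoded message: EBDE


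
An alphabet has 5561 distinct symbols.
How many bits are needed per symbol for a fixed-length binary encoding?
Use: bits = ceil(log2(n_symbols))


log2(5561) = 12.4411
Bracket: 2^12 = 4096 < 5561 <= 2^13 = 8192
So ceil(log2(5561)) = 13

bits = ceil(log2(5561)) = ceil(12.4411) = 13 bits


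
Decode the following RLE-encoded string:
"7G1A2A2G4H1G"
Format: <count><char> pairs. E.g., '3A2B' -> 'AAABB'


Expanding each <count><char> pair:
  7G -> 'GGGGGGG'
  1A -> 'A'
  2A -> 'AA'
  2G -> 'GG'
  4H -> 'HHHH'
  1G -> 'G'

Decoded = GGGGGGGAAAGGHHHHG


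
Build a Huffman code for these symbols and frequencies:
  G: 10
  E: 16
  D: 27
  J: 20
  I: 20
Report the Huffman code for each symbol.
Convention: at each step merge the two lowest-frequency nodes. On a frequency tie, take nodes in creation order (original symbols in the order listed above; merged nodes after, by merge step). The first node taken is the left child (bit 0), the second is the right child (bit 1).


Huffman tree construction:
Step 1: Merge G(10) + E(16) = 26
Step 2: Merge J(20) + I(20) = 40
Step 3: Merge (G+E)(26) + D(27) = 53
Step 4: Merge (J+I)(40) + ((G+E)+D)(53) = 93
Read each symbol's code off the tree from the root (left child = 0, right child = 1).

Codes:
  G: 100 (length 3)
  E: 101 (length 3)
  D: 11 (length 2)
  J: 00 (length 2)
  I: 01 (length 2)
Average code length: 212/93 = 2.2796 bits/symbol


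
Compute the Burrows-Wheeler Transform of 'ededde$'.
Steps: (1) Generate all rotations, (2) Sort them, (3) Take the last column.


Rotations (sorted):
  0: $ededde -> last char: e
  1: dde$ede -> last char: e
  2: de$eded -> last char: d
  3: dedde$e -> last char: e
  4: e$ededd -> last char: d
  5: edde$ed -> last char: d
  6: ededde$ -> last char: $


BWT = eededd$


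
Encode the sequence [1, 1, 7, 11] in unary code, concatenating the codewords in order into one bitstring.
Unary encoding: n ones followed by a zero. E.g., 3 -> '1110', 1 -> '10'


Encode each number as n ones followed by a terminating 0:
  1 -> 10 (2 bits)
  1 -> 10 (2 bits)
  7 -> 11111110 (8 bits)
  11 -> 111111111110 (12 bits)
Total length = 2 + 2 + 8 + 12 = 24 bits.

Unary([1, 1, 7, 11]) = 101011111110111111111110 (24 bits)


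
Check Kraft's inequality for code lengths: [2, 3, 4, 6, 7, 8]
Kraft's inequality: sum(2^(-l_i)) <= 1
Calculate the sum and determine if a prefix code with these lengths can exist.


Sum = 2^(-2) + 2^(-3) + 2^(-4) + 2^(-6) + 2^(-7) + 2^(-8)
    = 0.25 + 0.125 + 0.0625 + 0.015625 + 0.0078125 + 0.00390625
    = 119/256 = 0.46484375
Since 0.46484375 <= 1, Kraft's inequality IS satisfied.
A prefix code with these lengths CAN exist.

Kraft sum = 0.46484375. Satisfied.


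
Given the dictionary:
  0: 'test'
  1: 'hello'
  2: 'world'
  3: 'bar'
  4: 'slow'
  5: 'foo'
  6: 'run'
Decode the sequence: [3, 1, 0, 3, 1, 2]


Look up each index in the dictionary:
  3 -> 'bar'
  1 -> 'hello'
  0 -> 'test'
  3 -> 'bar'
  1 -> 'hello'
  2 -> 'world'

Decoded: "bar hello test bar hello world"


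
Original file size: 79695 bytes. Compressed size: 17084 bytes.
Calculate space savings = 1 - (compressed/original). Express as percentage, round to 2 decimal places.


ratio = compressed/original = 17084/79695 = 0.214367
savings = 1 - ratio = 1 - 0.214367 = 0.785633
as a percentage: 0.785633 * 100 = 78.56%

Space savings = 1 - 17084/79695 = 78.56%


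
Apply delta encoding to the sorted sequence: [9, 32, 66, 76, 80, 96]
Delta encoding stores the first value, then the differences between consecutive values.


First value: 9
Deltas:
  32 - 9 = 23
  66 - 32 = 34
  76 - 66 = 10
  80 - 76 = 4
  96 - 80 = 16


Delta encoded: [9, 23, 34, 10, 4, 16]


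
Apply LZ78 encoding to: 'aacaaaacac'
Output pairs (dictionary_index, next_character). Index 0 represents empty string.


LZ78 encoding steps:
Dictionary: {0: ''}
Step 1: w='' (idx 0), next='a' -> output (0, 'a'), add 'a' as idx 1
Step 2: w='a' (idx 1), next='c' -> output (1, 'c'), add 'ac' as idx 2
Step 3: w='a' (idx 1), next='a' -> output (1, 'a'), add 'aa' as idx 3
Step 4: w='aa' (idx 3), next='c' -> output (3, 'c'), add 'aac' as idx 4
Step 5: w='ac' (idx 2), end of input -> output (2, '')


Encoded: [(0, 'a'), (1, 'c'), (1, 'a'), (3, 'c'), (2, '')]


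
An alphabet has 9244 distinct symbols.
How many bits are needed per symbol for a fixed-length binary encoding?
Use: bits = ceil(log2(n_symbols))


log2(9244) = 13.1743
Bracket: 2^13 = 8192 < 9244 <= 2^14 = 16384
So ceil(log2(9244)) = 14

bits = ceil(log2(9244)) = ceil(13.1743) = 14 bits


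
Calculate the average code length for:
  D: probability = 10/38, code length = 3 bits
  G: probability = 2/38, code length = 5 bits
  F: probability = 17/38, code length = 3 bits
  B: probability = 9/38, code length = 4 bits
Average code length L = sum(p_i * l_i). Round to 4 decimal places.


Weighted contributions p_i * l_i:
  D: (10/38) * 3 = 30/38
  G: (2/38) * 5 = 10/38
  F: (17/38) * 3 = 51/38
  B: (9/38) * 4 = 36/38
Sum = (30 + 10 + 51 + 36)/38 = 127/38

L = 127/38 = 3.3421 bits/symbol


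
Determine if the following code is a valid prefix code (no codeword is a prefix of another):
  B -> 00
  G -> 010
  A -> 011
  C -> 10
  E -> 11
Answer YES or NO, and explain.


Checking each pair (does one codeword prefix another?):
  B='00' vs G='010': no prefix
  B='00' vs A='011': no prefix
  B='00' vs C='10': no prefix
  B='00' vs E='11': no prefix
  G='010' vs B='00': no prefix
  G='010' vs A='011': no prefix
  G='010' vs C='10': no prefix
  G='010' vs E='11': no prefix
  A='011' vs B='00': no prefix
  A='011' vs G='010': no prefix
  A='011' vs C='10': no prefix
  A='011' vs E='11': no prefix
  C='10' vs B='00': no prefix
  C='10' vs G='010': no prefix
  C='10' vs A='011': no prefix
  C='10' vs E='11': no prefix
  E='11' vs B='00': no prefix
  E='11' vs G='010': no prefix
  E='11' vs A='011': no prefix
  E='11' vs C='10': no prefix
No violation found over all pairs.

YES -- this is a valid prefix code. No codeword is a prefix of any other codeword.


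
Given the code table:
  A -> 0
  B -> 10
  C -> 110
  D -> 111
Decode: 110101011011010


Decoding:
110 -> C
10 -> B
10 -> B
110 -> C
110 -> C
10 -> B


Result: CBBCCB


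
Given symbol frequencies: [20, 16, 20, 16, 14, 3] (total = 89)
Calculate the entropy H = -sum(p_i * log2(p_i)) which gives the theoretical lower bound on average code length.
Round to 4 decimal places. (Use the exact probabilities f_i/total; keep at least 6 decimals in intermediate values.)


Per-symbol terms -p_i * log2(p_i) with p_i = f_i/89:
  p = 20/89 = 0.224719: log2(p) = -2.153805, -p*log2(p) = 0.484001
  p = 16/89 = 0.179775: log2(p) = -2.475733, -p*log2(p) = 0.445076
  p = 20/89 = 0.224719: log2(p) = -2.153805, -p*log2(p) = 0.484001
  p = 16/89 = 0.179775: log2(p) = -2.475733, -p*log2(p) = 0.445076
  p = 14/89 = 0.157303: log2(p) = -2.668379, -p*log2(p) = 0.419745
  p = 3/89 = 0.033708: log2(p) = -4.890771, -p*log2(p) = 0.164857
H = 0.484001 + 0.445076 + 0.484001 + 0.445076 + 0.419745 + 0.164857 = 2.442756

H = 2.4428 bits/symbol


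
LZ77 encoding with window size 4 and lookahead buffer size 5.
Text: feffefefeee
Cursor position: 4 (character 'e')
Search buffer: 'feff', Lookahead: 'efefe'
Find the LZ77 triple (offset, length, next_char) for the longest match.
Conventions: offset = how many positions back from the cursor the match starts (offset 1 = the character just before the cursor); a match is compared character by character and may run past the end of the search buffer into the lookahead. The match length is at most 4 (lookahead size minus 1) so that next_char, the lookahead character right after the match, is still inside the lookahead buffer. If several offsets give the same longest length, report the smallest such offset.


Try each offset into the search buffer:
  offset=1 (pos 3, char 'f'): match length 0
  offset=2 (pos 2, char 'f'): match length 0
  offset=3 (pos 1, char 'e'): match length 2
  offset=4 (pos 0, char 'f'): match length 0
Longest match has length 2 at offset 3.
next_char = character at position 4 + 2 = 6 -> 'e'

Best match: offset=3, length=2 (matching 'ef' starting at position 1)
LZ77 triple: (3, 2, 'e')


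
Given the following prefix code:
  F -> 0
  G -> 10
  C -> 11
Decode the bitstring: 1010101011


Decoding step by step:
Bits 10 -> G
Bits 10 -> G
Bits 10 -> G
Bits 10 -> G
Bits 11 -> C


Decoded message: GGGGC


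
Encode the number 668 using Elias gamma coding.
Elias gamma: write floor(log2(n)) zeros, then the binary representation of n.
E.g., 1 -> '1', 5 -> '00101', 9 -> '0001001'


num_bits = floor(log2(668)) + 1 = 10
leading_zeros = num_bits - 1 = 9
binary(668) = 1010011100

Elias gamma(668) = '000000000' + '1010011100' = 0000000001010011100 (19 bits)


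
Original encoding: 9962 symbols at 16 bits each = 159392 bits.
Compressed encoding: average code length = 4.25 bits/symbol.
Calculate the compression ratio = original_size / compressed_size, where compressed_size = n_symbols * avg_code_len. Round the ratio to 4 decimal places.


original_size = n_symbols * orig_bits = 9962 * 16 = 159392 bits
compressed_size = n_symbols * avg_code_len = 9962 * 4.25 = 42338.5 bits
ratio = original_size / compressed_size = 159392 / 42338.5 = 3.7647

Compression ratio = 3.7647


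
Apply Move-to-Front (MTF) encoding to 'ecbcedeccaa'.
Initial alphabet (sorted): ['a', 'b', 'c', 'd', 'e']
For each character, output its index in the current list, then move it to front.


MTF encoding:
'e': index 4 in ['a', 'b', 'c', 'd', 'e'] -> ['e', 'a', 'b', 'c', 'd']
'c': index 3 in ['e', 'a', 'b', 'c', 'd'] -> ['c', 'e', 'a', 'b', 'd']
'b': index 3 in ['c', 'e', 'a', 'b', 'd'] -> ['b', 'c', 'e', 'a', 'd']
'c': index 1 in ['b', 'c', 'e', 'a', 'd'] -> ['c', 'b', 'e', 'a', 'd']
'e': index 2 in ['c', 'b', 'e', 'a', 'd'] -> ['e', 'c', 'b', 'a', 'd']
'd': index 4 in ['e', 'c', 'b', 'a', 'd'] -> ['d', 'e', 'c', 'b', 'a']
'e': index 1 in ['d', 'e', 'c', 'b', 'a'] -> ['e', 'd', 'c', 'b', 'a']
'c': index 2 in ['e', 'd', 'c', 'b', 'a'] -> ['c', 'e', 'd', 'b', 'a']
'c': index 0 in ['c', 'e', 'd', 'b', 'a'] -> ['c', 'e', 'd', 'b', 'a']
'a': index 4 in ['c', 'e', 'd', 'b', 'a'] -> ['a', 'c', 'e', 'd', 'b']
'a': index 0 in ['a', 'c', 'e', 'd', 'b'] -> ['a', 'c', 'e', 'd', 'b']


Output: [4, 3, 3, 1, 2, 4, 1, 2, 0, 4, 0]


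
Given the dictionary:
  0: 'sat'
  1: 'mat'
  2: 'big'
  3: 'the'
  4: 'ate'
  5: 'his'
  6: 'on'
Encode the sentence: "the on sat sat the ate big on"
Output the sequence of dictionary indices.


Look up each word in the dictionary:
  'the' -> 3
  'on' -> 6
  'sat' -> 0
  'sat' -> 0
  'the' -> 3
  'ate' -> 4
  'big' -> 2
  'on' -> 6

Encoded: [3, 6, 0, 0, 3, 4, 2, 6]


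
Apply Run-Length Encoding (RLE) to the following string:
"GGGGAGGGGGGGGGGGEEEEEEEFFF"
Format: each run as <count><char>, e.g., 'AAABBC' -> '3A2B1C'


Scanning runs left to right:
  i=0: run of 'G' x 4 -> '4G'
  i=4: run of 'A' x 1 -> '1A'
  i=5: run of 'G' x 11 -> '11G'
  i=16: run of 'E' x 7 -> '7E'
  i=23: run of 'F' x 3 -> '3F'

RLE = 4G1A11G7E3F


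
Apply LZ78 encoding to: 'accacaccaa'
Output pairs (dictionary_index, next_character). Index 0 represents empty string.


LZ78 encoding steps:
Dictionary: {0: ''}
Step 1: w='' (idx 0), next='a' -> output (0, 'a'), add 'a' as idx 1
Step 2: w='' (idx 0), next='c' -> output (0, 'c'), add 'c' as idx 2
Step 3: w='c' (idx 2), next='a' -> output (2, 'a'), add 'ca' as idx 3
Step 4: w='ca' (idx 3), next='c' -> output (3, 'c'), add 'cac' as idx 4
Step 5: w='ca' (idx 3), next='a' -> output (3, 'a'), add 'caa' as idx 5


Encoded: [(0, 'a'), (0, 'c'), (2, 'a'), (3, 'c'), (3, 'a')]


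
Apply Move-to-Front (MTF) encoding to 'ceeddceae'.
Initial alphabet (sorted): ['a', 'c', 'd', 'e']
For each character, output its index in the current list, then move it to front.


MTF encoding:
'c': index 1 in ['a', 'c', 'd', 'e'] -> ['c', 'a', 'd', 'e']
'e': index 3 in ['c', 'a', 'd', 'e'] -> ['e', 'c', 'a', 'd']
'e': index 0 in ['e', 'c', 'a', 'd'] -> ['e', 'c', 'a', 'd']
'd': index 3 in ['e', 'c', 'a', 'd'] -> ['d', 'e', 'c', 'a']
'd': index 0 in ['d', 'e', 'c', 'a'] -> ['d', 'e', 'c', 'a']
'c': index 2 in ['d', 'e', 'c', 'a'] -> ['c', 'd', 'e', 'a']
'e': index 2 in ['c', 'd', 'e', 'a'] -> ['e', 'c', 'd', 'a']
'a': index 3 in ['e', 'c', 'd', 'a'] -> ['a', 'e', 'c', 'd']
'e': index 1 in ['a', 'e', 'c', 'd'] -> ['e', 'a', 'c', 'd']


Output: [1, 3, 0, 3, 0, 2, 2, 3, 1]


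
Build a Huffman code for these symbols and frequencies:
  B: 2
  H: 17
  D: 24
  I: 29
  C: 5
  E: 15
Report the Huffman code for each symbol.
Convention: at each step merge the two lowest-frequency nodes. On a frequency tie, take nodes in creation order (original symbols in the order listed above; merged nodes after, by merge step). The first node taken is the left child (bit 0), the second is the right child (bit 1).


Huffman tree construction:
Step 1: Merge B(2) + C(5) = 7
Step 2: Merge (B+C)(7) + E(15) = 22
Step 3: Merge H(17) + ((B+C)+E)(22) = 39
Step 4: Merge D(24) + I(29) = 53
Step 5: Merge (H+((B+C)+E))(39) + (D+I)(53) = 92
Read each symbol's code off the tree from the root (left child = 0, right child = 1).

Codes:
  B: 0100 (length 4)
  H: 00 (length 2)
  D: 10 (length 2)
  I: 11 (length 2)
  C: 0101 (length 4)
  E: 011 (length 3)
Average code length: 213/92 = 2.3152 bits/symbol


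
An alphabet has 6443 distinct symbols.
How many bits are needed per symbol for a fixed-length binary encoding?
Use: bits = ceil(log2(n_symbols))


log2(6443) = 12.6535
Bracket: 2^12 = 4096 < 6443 <= 2^13 = 8192
So ceil(log2(6443)) = 13

bits = ceil(log2(6443)) = ceil(12.6535) = 13 bits


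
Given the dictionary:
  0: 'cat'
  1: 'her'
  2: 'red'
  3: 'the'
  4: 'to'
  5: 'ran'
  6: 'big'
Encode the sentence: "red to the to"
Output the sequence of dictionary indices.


Look up each word in the dictionary:
  'red' -> 2
  'to' -> 4
  'the' -> 3
  'to' -> 4

Encoded: [2, 4, 3, 4]


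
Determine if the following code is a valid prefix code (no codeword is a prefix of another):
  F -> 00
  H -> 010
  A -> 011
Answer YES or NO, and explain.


Checking each pair (does one codeword prefix another?):
  F='00' vs H='010': no prefix
  F='00' vs A='011': no prefix
  H='010' vs F='00': no prefix
  H='010' vs A='011': no prefix
  A='011' vs F='00': no prefix
  A='011' vs H='010': no prefix
No violation found over all pairs.

YES -- this is a valid prefix code. No codeword is a prefix of any other codeword.


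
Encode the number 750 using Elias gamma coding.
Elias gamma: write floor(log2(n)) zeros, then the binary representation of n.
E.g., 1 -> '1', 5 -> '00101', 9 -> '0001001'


num_bits = floor(log2(750)) + 1 = 10
leading_zeros = num_bits - 1 = 9
binary(750) = 1011101110

Elias gamma(750) = '000000000' + '1011101110' = 0000000001011101110 (19 bits)


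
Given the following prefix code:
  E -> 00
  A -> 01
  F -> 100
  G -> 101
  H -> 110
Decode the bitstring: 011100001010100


Decoding step by step:
Bits 01 -> A
Bits 110 -> H
Bits 00 -> E
Bits 01 -> A
Bits 01 -> A
Bits 01 -> A
Bits 00 -> E


Decoded message: AHEAAAE


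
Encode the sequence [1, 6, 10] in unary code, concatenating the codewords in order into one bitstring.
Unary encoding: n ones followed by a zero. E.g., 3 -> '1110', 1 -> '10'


Encode each number as n ones followed by a terminating 0:
  1 -> 10 (2 bits)
  6 -> 1111110 (7 bits)
  10 -> 11111111110 (11 bits)
Total length = 2 + 7 + 11 = 20 bits.

Unary([1, 6, 10]) = 10111111011111111110 (20 bits)


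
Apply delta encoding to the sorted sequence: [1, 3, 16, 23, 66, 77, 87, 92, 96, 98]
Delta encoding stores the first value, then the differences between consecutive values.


First value: 1
Deltas:
  3 - 1 = 2
  16 - 3 = 13
  23 - 16 = 7
  66 - 23 = 43
  77 - 66 = 11
  87 - 77 = 10
  92 - 87 = 5
  96 - 92 = 4
  98 - 96 = 2


Delta encoded: [1, 2, 13, 7, 43, 11, 10, 5, 4, 2]


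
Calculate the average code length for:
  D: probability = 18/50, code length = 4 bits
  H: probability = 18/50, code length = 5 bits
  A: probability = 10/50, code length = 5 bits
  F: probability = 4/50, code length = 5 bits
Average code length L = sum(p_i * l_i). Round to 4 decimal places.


Weighted contributions p_i * l_i:
  D: (18/50) * 4 = 72/50
  H: (18/50) * 5 = 90/50
  A: (10/50) * 5 = 50/50
  F: (4/50) * 5 = 20/50
Sum = (72 + 90 + 50 + 20)/50 = 232/50

L = 232/50 = 4.6400 bits/symbol


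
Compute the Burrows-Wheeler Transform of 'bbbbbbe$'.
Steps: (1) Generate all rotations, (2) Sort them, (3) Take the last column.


Rotations (sorted):
  0: $bbbbbbe -> last char: e
  1: bbbbbbe$ -> last char: $
  2: bbbbbe$b -> last char: b
  3: bbbbe$bb -> last char: b
  4: bbbe$bbb -> last char: b
  5: bbe$bbbb -> last char: b
  6: be$bbbbb -> last char: b
  7: e$bbbbbb -> last char: b


BWT = e$bbbbbb


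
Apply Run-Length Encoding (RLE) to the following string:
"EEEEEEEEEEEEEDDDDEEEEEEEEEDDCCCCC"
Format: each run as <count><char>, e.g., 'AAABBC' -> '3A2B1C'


Scanning runs left to right:
  i=0: run of 'E' x 13 -> '13E'
  i=13: run of 'D' x 4 -> '4D'
  i=17: run of 'E' x 9 -> '9E'
  i=26: run of 'D' x 2 -> '2D'
  i=28: run of 'C' x 5 -> '5C'

RLE = 13E4D9E2D5C


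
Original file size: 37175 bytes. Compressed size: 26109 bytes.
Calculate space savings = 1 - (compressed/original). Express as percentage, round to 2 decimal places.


ratio = compressed/original = 26109/37175 = 0.702327
savings = 1 - ratio = 1 - 0.702327 = 0.297673
as a percentage: 0.297673 * 100 = 29.77%

Space savings = 1 - 26109/37175 = 29.77%


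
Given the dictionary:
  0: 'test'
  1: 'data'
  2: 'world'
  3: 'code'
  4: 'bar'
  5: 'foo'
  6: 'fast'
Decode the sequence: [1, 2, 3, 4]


Look up each index in the dictionary:
  1 -> 'data'
  2 -> 'world'
  3 -> 'code'
  4 -> 'bar'

Decoded: "data world code bar"


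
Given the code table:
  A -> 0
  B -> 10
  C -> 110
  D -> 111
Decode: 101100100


Decoding:
10 -> B
110 -> C
0 -> A
10 -> B
0 -> A


Result: BCABA


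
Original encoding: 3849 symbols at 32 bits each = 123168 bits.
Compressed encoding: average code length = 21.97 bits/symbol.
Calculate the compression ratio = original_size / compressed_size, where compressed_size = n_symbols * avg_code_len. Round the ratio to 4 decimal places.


original_size = n_symbols * orig_bits = 3849 * 32 = 123168 bits
compressed_size = n_symbols * avg_code_len = 3849 * 21.97 = 84562.53 bits
ratio = original_size / compressed_size = 123168 / 84562.53 = 1.4565

Compression ratio = 1.4565


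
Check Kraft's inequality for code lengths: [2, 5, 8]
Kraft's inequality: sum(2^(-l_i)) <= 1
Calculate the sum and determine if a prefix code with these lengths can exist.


Sum = 2^(-2) + 2^(-5) + 2^(-8)
    = 0.25 + 0.03125 + 0.00390625
    = 73/256 = 0.28515625
Since 0.28515625 <= 1, Kraft's inequality IS satisfied.
A prefix code with these lengths CAN exist.

Kraft sum = 0.28515625. Satisfied.


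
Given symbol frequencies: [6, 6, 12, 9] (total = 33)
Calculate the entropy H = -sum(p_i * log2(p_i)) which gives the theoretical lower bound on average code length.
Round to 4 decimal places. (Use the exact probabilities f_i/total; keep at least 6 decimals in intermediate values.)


Per-symbol terms -p_i * log2(p_i) with p_i = f_i/33:
  p = 6/33 = 0.181818: log2(p) = -2.459432, -p*log2(p) = 0.447169
  p = 6/33 = 0.181818: log2(p) = -2.459432, -p*log2(p) = 0.447169
  p = 12/33 = 0.363636: log2(p) = -1.459432, -p*log2(p) = 0.530702
  p = 9/33 = 0.272727: log2(p) = -1.874469, -p*log2(p) = 0.511219
H = 0.447169 + 0.447169 + 0.530702 + 0.511219 = 1.936259

H = 1.9363 bits/symbol
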